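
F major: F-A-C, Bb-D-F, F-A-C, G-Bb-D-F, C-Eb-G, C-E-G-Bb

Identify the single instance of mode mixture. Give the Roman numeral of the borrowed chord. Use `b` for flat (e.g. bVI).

In F major the diatonic chords are F, Gm, Am, Bb, C, Dm, Edim. F–A–C = F, Bb–D–F = Bb, G–Bb–D–F = Gm7 and C–E–G–Bb = C7 are all diatonic. C–Eb–G doesn't fit — on degree 5 F major would have C (V). Cm is the degree-5 chord of F minor, so it is the borrowed v.

v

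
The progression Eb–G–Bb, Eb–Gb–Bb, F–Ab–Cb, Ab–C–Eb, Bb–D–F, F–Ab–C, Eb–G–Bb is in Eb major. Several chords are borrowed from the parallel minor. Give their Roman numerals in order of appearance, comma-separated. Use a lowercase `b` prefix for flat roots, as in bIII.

The diatonic triads in Eb major are Eb, Fm, Gm, Ab, Bb, Cm, Ddim. Of the given chords, Eb–G–Bb = Eb, Ab–C–Eb = Ab, Bb–D–F = Bb and F–Ab–C = Fm are diatonic. Eb–Gb–Bb doesn't fit — on degree 1 Eb major would have Eb (I). Ebm is the degree-1 chord of Eb minor, so it is the borrowed i. But F–Ab–Cb is foreign: the diatonic ii on degree 2 is Fm, whereas Fdim comes from Eb minor. It is labeled ii°.

i, ii°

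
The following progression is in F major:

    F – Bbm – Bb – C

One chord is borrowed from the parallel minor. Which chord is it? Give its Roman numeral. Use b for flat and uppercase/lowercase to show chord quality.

iv

The diatonic triads in F major are F, Gm, Am, Bb, C, Dm, Edim. Of the given chords, F, Bb and C are diatonic. But Bbm (Bb–Db–F) is foreign: the diatonic IV on degree 4 is Bb, whereas Bbm comes from F minor. It is labeled iv.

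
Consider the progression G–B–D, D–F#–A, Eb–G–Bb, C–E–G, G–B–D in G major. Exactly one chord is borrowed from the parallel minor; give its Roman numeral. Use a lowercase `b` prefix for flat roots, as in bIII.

bVI

G major has the diatonic set G, Am, Bm, C, D, Em, F#dim. Of the given chords, G–B–D = G, D–F#–A = D and C–E–G = C are diatonic. But Eb–G–Bb is foreign: the diatonic vi on degree 6 is Em, whereas Eb comes from G minor. It is labeled bVI.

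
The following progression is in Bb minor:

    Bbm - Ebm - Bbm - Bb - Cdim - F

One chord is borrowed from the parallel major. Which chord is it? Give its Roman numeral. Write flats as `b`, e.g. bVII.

I

In Bb minor (with V from harmonic minor) the diatonic chords are Bbm, Cdim, Db, Ebm, F, Gb, Ab. Of the given chords, Bbm, Ebm, Cdim and F are diatonic. But Bb (Bb–D–F) is foreign: the diatonic i on degree 1 is Bbm, whereas Bb comes from Bb major. It is labeled I.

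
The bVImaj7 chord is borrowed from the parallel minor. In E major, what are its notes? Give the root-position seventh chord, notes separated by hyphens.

C-E-G-B

The root of bVImaj7 is the lowered 6th degree: C# becomes C. Building the major-seventh chord from the parallel minor on C: C–E–G–B.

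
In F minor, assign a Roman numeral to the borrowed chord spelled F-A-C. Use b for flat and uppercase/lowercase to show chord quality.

The root F is the diatonic 1st degree of F minor; the borrowing shows in the chord quality. F–A–C is a major chord — the form found in F major, not the diatonic i (Fm). Borrowed into F minor it is written I.

I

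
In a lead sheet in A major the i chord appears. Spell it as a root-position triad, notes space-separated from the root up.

i is built on scale degree 1, which is A in both A major and its parallel. Stacking thirds in A minor on A gives A–C–E.

A C E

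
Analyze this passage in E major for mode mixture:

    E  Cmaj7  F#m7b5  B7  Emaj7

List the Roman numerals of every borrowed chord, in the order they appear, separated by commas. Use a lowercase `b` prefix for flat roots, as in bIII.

In E major the diatonic chords are E, F#m, G#m, A, B, C#m, D#dim. Of the given chords, E, B7 and Emaj7 are diatonic. Cmaj7 (C–E–G–B) is not: scale degree 6 in E major carries C#m (vi). In E minor the chord on that degree is Cmaj7, so here it functions as bVImaj7, borrowed from the parallel minor. F#m7b5 (F#–A–C–E) doesn't fit — on degree 2 E major would have F#m (ii). F#m7b5 is the degree-2 chord of E minor, so it is the borrowed iiø7.

bVImaj7, iiø7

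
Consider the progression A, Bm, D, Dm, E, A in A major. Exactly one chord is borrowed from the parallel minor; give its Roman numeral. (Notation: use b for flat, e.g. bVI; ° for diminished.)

In A major the diatonic chords are A, Bm, C#m, D, E, F#m, G#dim. A, Bm, D and E all belong to that set. Dm (D–F–A) doesn't fit — on degree 4 A major would have D (IV). Dm is the degree-4 chord of A minor, so it is the borrowed iv.

iv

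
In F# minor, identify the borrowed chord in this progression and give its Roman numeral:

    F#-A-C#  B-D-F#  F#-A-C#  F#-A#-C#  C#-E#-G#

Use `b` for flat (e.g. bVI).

I

F# minor has the diatonic set F#m, G#dim, A, Bm, C#, D, E (with V from harmonic minor). F#–A–C# = F#m, B–D–F# = Bm and C#–E#–G# = C# are all diatonic. F#–A#–C# doesn't fit — on degree 1 F# minor would have F#m (i). F# is the degree-1 chord of F# major, so it is the borrowed I.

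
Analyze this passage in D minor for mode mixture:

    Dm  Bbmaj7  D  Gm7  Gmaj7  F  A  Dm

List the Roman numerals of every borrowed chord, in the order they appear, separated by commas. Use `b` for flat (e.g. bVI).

I, IVmaj7

In D minor (with V from harmonic minor) the diatonic chords are Dm, Edim, F, Gm, A, Bb, C. Dm, Bbmaj7, Gm7, F and A are all diatonic. D (D–F#–A) is not: scale degree 1 in D minor carries Dm (i). In D major the chord on that degree is D, so here it functions as I, borrowed from the parallel major. But Gmaj7 (G–B–D–F#) is foreign: the diatonic iv on degree 4 is Gm, whereas Gmaj7 comes from D major. It is labeled IVmaj7.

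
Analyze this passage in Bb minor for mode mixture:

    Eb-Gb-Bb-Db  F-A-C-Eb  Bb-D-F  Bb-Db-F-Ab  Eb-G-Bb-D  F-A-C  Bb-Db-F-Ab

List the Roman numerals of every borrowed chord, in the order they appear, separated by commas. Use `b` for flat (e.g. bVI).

I, IVmaj7

The diatonic triads in Bb minor (with V from harmonic minor) are Bbm, Cdim, Db, Ebm, F, Gb, Ab. Of the given chords, Eb–Gb–Bb–Db = Ebm7, F–A–C–Eb = F7, Bb–Db–F–Ab = Bbm7 and F–A–C = F are diatonic. Bb–D–F doesn't fit — on degree 1 Bb minor would have Bbm (i). Bb is the degree-1 chord of Bb major, so it is the borrowed I. Eb–G–Bb–D doesn't fit — on degree 4 Bb minor would have Ebm (iv). Ebmaj7 is the degree-4 chord of Bb major, so it is the borrowed IVmaj7.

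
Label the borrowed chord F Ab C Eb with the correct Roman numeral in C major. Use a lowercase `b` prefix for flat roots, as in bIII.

iv7

F is scale degree 4 in C major. F–Ab–C–Eb is a minor-seventh chord — the form found in C minor, not the diatonic IV (F). Borrowed into C major it is written iv7.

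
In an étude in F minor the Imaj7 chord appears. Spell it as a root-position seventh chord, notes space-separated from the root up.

Imaj7 is built on scale degree 1, which is F in both F minor and its parallel. Stacking thirds in F major on F gives F–A–C–E.

F A C E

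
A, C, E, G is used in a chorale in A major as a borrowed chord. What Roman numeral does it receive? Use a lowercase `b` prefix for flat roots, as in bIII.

i7

The root A is the diatonic 1st degree of A major; the borrowing shows in the chord quality. Diatonically A major has A (I) on that degree; A–C–E–G is instead the minor-seventh chord native to A minor, so it takes the label i7.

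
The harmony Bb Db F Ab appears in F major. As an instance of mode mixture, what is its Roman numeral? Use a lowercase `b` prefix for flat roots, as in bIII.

iv7

The root Bb is the diatonic 4th degree of F major; the borrowing shows in the chord quality. The diatonic chord on degree 4 would be Bb (IV), but Bb–Db–F–Ab is the minor-seventh chord from F minor. As a borrowed chord it is labeled iv7.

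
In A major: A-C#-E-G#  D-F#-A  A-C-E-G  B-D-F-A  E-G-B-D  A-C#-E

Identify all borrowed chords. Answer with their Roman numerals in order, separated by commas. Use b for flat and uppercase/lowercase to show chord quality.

i7, iiø7, v7

A major has the diatonic set A, Bm, C#m, D, E, F#m, G#dim. A–C#–E–G# = Amaj7, D–F#–A = D and A–C#–E = A are all diatonic. But A–C–E–G is foreign: the diatonic I on degree 1 is A, whereas Am7 comes from A minor. It is labeled i7. B–D–F–A is not: scale degree 2 in A major carries Bm (ii). In A minor the chord on that degree is Bm7b5, so here it functions as iiø7, borrowed from the parallel minor. But E–G–B–D is foreign: the diatonic V on degree 5 is E, whereas Em7 comes from A minor. It is labeled v7.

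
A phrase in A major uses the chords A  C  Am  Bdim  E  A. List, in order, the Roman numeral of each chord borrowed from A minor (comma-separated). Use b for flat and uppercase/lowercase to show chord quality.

bIII, i, ii°

In A major the diatonic chords are A, Bm, C#m, D, E, F#m, G#dim. Of the given chords, A and E are diatonic. C (C–E–G) is not: scale degree 3 in A major carries C#m (iii). In A minor the chord on that degree is C, so here it functions as bIII, borrowed from the parallel minor. But Am (A–C–E) is foreign: the diatonic I on degree 1 is A, whereas Am comes from A minor. It is labeled i. Bdim (B–D–F) is not: scale degree 2 in A major carries Bm (ii). In A minor the chord on that degree is Bdim, so here it functions as ii°, borrowed from the parallel minor.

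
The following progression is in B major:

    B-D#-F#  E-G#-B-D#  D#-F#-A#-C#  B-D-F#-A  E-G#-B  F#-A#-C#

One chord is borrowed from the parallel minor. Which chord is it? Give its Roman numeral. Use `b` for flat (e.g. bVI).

The diatonic triads in B major are B, C#m, D#m, E, F#, G#m, A#dim. B–D#–F# = B, E–G#–B–D# = Emaj7, D#–F#–A#–C# = D#m7, E–G#–B = E and F#–A#–C# = F# all belong to that set. B–D–F#–A doesn't fit — on degree 1 B major would have B (I). Bm7 is the degree-1 chord of B minor, so it is the borrowed i7.

i7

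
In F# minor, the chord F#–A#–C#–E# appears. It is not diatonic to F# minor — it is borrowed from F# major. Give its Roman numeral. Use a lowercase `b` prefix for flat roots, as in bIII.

Imaj7

The root F# is the diatonic 1st degree of F# minor; the borrowing shows in the chord quality. Diatonically F# minor has F#m (i) on that degree; F#–A#–C#–E# is instead the major-seventh chord native to F# major, so it takes the label Imaj7.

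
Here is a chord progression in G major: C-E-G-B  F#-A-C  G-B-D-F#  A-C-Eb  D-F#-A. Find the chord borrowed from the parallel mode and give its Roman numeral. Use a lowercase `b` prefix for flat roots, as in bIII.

G major has the diatonic set G, Am, Bm, C, D, Em, F#dim. Of the given chords, C–E–G–B = Cmaj7, F#–A–C = F#dim, G–B–D–F# = Gmaj7 and D–F#–A = D are diatonic. A–C–Eb doesn't fit — on degree 2 G major would have Am (ii). Adim is the degree-2 chord of G minor, so it is the borrowed ii°.

ii°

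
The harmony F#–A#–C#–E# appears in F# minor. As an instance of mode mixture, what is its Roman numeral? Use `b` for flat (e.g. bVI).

Imaj7

F# is scale degree 1 in F# minor. F#–A#–C#–E# is a major-seventh chord — the form found in F# major, not the diatonic i (F#m). Borrowed into F# minor it is written Imaj7.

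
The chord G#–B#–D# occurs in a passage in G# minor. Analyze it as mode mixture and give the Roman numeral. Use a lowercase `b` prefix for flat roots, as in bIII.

G# is scale degree 1 in G# minor. The diatonic chord on degree 1 would be G#m (i), but G#–B#–D# is the major chord from G# major. As a borrowed chord it is labeled I.

I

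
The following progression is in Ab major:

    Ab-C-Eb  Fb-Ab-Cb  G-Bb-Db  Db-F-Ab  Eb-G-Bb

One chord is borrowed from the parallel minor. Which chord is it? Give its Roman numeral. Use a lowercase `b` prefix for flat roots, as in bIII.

In Ab major the diatonic chords are Ab, Bbm, Cm, Db, Eb, Fm, Gdim. Of the given chords, Ab–C–Eb = Ab, G–Bb–Db = Gdim, Db–F–Ab = Db and Eb–G–Bb = Eb are diatonic. Fb–Ab–Cb doesn't fit — on degree 6 Ab major would have Fm (vi). Fb is the degree-6 chord of Ab minor, so it is the borrowed bVI.

bVI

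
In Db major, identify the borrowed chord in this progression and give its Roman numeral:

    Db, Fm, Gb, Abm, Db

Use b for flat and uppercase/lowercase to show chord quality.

In Db major the diatonic chords are Db, Ebm, Fm, Gb, Ab, Bbm, Cdim. Of the given chords, Db, Fm and Gb are diatonic. Abm (Ab–Cb–Eb) is not: scale degree 5 in Db major carries Ab (V). In Db minor the chord on that degree is Abm, so here it functions as v, borrowed from the parallel minor.

v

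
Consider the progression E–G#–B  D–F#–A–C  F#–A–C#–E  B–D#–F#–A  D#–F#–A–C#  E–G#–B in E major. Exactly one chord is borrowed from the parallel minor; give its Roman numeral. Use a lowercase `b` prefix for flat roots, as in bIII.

In E major the diatonic chords are E, F#m, G#m, A, B, C#m, D#dim. Of the given chords, E–G#–B = E, F#–A–C#–E = F#m7, B–D#–F#–A = B7 and D#–F#–A–C# = D#m7b5 are diatonic. D–F#–A–C doesn't fit — on degree 7 E major would have D#dim (vii°). D7 is the degree-7 chord of E minor, so it is the borrowed bVII7.

bVII7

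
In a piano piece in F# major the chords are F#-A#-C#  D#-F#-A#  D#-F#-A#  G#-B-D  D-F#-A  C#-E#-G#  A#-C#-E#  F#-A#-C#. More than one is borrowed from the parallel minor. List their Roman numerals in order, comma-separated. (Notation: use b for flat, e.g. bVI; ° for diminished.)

ii°, bVI

The diatonic triads in F# major are F#, G#m, A#m, B, C#, D#m, E#dim. Of the given chords, F#–A#–C# = F#, D#–F#–A# = D#m, C#–E#–G# = C# and A#–C#–E# = A#m are diatonic. But G#–B–D is foreign: the diatonic ii on degree 2 is G#m, whereas G#dim comes from F# minor. It is labeled ii°. D–F#–A is not: scale degree 6 in F# major carries D#m (vi). In F# minor the chord on that degree is D, so here it functions as bVI, borrowed from the parallel minor.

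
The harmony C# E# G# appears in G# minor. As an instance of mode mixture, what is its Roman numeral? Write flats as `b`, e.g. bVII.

C# is scale degree 4 in G# minor. The diatonic chord on degree 4 would be C#m (iv), but C#–E#–G# is the major chord from G# major. As a borrowed chord it is labeled IV.

IV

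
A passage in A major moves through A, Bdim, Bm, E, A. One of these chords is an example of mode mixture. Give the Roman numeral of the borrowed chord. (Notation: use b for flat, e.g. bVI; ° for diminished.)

ii°

A major has the diatonic set A, Bm, C#m, D, E, F#m, G#dim. A, Bm and E are all diatonic. Bdim (B–D–F) is not: scale degree 2 in A major carries Bm (ii). In A minor the chord on that degree is Bdim, so here it functions as ii°, borrowed from the parallel minor.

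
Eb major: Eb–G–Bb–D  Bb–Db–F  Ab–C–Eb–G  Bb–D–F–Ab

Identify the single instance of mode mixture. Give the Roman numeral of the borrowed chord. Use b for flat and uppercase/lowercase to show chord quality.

In Eb major the diatonic chords are Eb, Fm, Gm, Ab, Bb, Cm, Ddim. Eb–G–Bb–D = Ebmaj7, Ab–C–Eb–G = Abmaj7 and Bb–D–F–Ab = Bb7 are all diatonic. Bb–Db–F doesn't fit — on degree 5 Eb major would have Bb (V). Bbm is the degree-5 chord of Eb minor, so it is the borrowed v.

v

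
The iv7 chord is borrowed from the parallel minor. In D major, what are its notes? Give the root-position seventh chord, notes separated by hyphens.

G-Bb-D-F

The root, G, is scale degree 4 — the same note in D major and D minor; only the chord quality changes. Stacking thirds in D minor on G gives G–Bb–D–F.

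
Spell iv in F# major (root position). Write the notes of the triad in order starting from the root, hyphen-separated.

B-D-F#

The root, B, is scale degree 4 — the same note in F# major and F# minor; only the chord quality changes. Building the minor chord from the parallel minor on B: B–D–F#.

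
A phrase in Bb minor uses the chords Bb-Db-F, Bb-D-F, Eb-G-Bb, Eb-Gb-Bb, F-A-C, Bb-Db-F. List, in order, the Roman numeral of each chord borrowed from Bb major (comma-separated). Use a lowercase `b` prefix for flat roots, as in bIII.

The diatonic triads in Bb minor (with V from harmonic minor) are Bbm, Cdim, Db, Ebm, F, Gb, Ab. Bb–Db–F = Bbm, Eb–Gb–Bb = Ebm and F–A–C = F are all diatonic. Bb–D–F doesn't fit — on degree 1 Bb minor would have Bbm (i). Bb is the degree-1 chord of Bb major, so it is the borrowed I. Eb–G–Bb is not: scale degree 4 in Bb minor carries Ebm (iv). In Bb major the chord on that degree is Eb, so here it functions as IV, borrowed from the parallel major.

I, IV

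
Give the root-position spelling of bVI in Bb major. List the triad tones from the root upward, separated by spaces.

Gb Bb Db

bVI is built on the lowered scale degree 6. In Bb major degree 6 is G; lowered it becomes Gb. Stacking thirds in Bb minor on Gb gives Gb–Bb–Db.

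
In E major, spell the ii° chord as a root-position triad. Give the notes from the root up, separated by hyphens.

F#-A-C

ii° is built on scale degree 2, which is F# in both E major and its parallel. Stacking thirds in E minor on F# gives F#–A–C.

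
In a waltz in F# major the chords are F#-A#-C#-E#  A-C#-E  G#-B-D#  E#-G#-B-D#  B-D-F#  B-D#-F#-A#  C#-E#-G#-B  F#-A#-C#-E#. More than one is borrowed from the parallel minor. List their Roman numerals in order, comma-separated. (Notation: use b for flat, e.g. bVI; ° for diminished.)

F# major has the diatonic set F#, G#m, A#m, B, C#, D#m, E#dim. F#–A#–C#–E# = F#maj7, G#–B–D# = G#m, E#–G#–B–D# = E#m7b5, B–D#–F#–A# = Bmaj7 and C#–E#–G#–B = C#7 are all diatonic. A–C#–E is not: scale degree 3 in F# major carries A#m (iii). In F# minor the chord on that degree is A, so here it functions as bIII, borrowed from the parallel minor. B–D–F# is not: scale degree 4 in F# major carries B (IV). In F# minor the chord on that degree is Bm, so here it functions as iv, borrowed from the parallel minor.

bIII, iv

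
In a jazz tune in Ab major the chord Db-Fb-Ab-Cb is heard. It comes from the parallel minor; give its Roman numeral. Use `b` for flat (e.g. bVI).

The root Db is the diatonic 4th degree of Ab major; the borrowing shows in the chord quality. Db–Fb–Ab–Cb is a minor-seventh chord — the form found in Ab minor, not the diatonic IV (Db). Borrowed into Ab major it is written iv7.

iv7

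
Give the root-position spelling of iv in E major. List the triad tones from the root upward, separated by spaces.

iv is built on scale degree 4, which is A in both E major and its parallel. Building the minor chord from the parallel minor on A: A–C–E.

A C E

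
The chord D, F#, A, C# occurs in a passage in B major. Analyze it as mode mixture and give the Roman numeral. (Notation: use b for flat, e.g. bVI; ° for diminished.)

bIIImaj7

The root D is the lowered 3rd scale degree — diatonically B major has D# there. Diatonically B major has D#m (iii) on that degree; D–F#–A–C# is instead the major-seventh chord native to B minor, so it takes the label bIIImaj7.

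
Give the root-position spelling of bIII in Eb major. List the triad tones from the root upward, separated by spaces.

The root of bIII is the lowered 3rd degree: G becomes Gb. Stacking thirds in Eb minor on Gb gives Gb–Bb–Db.

Gb Bb Db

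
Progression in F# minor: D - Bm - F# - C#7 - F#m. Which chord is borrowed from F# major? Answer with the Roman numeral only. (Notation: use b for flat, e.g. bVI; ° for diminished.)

The diatonic triads in F# minor (with V from harmonic minor) are F#m, G#dim, A, Bm, C#, D, E. Of the given chords, D, Bm, C#7 and F#m are diatonic. F# (F#–A#–C#) is not: scale degree 1 in F# minor carries F#m (i). In F# major the chord on that degree is F#, so here it functions as I, borrowed from the parallel major.

I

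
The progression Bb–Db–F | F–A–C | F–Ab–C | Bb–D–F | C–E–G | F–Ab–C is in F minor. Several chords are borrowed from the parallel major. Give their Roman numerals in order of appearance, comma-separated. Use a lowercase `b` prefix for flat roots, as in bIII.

The diatonic triads in F minor (with V from harmonic minor) are Fm, Gdim, Ab, Bbm, C, Db, Eb. Bb–Db–F = Bbm, F–Ab–C = Fm and C–E–G = C are all diatonic. F–A–C doesn't fit — on degree 1 F minor would have Fm (i). F is the degree-1 chord of F major, so it is the borrowed I. Bb–D–F is not: scale degree 4 in F minor carries Bbm (iv). In F major the chord on that degree is Bb, so here it functions as IV, borrowed from the parallel major.

I, IV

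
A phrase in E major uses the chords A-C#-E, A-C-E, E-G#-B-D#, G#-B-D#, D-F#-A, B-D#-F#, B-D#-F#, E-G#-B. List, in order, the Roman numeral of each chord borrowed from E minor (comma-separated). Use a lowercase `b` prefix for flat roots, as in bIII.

E major has the diatonic set E, F#m, G#m, A, B, C#m, D#dim. Of the given chords, A–C#–E = A, E–G#–B–D# = Emaj7, G#–B–D# = G#m, B–D#–F# = B and E–G#–B = E are diatonic. But A–C–E is foreign: the diatonic IV on degree 4 is A, whereas Am comes from E minor. It is labeled iv. D–F#–A is not: scale degree 7 in E major carries D#dim (vii°). In E minor the chord on that degree is D, so here it functions as bVII, borrowed from the parallel minor.

iv, bVII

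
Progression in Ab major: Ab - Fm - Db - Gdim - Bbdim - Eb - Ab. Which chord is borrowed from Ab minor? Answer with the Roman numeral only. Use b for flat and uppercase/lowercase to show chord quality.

Ab major has the diatonic set Ab, Bbm, Cm, Db, Eb, Fm, Gdim. Ab, Fm, Db, Gdim and Eb are all diatonic. But Bbdim (Bb–Db–Fb) is foreign: the diatonic ii on degree 2 is Bbm, whereas Bbdim comes from Ab minor. It is labeled ii°.

ii°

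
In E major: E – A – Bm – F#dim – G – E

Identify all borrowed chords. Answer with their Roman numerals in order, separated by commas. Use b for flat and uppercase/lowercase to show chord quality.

v, ii°, bIII

In E major the diatonic chords are E, F#m, G#m, A, B, C#m, D#dim. Of the given chords, E and A are diatonic. Bm (B–D–F#) is not: scale degree 5 in E major carries B (V). In E minor the chord on that degree is Bm, so here it functions as v, borrowed from the parallel minor. But F#dim (F#–A–C) is foreign: the diatonic ii on degree 2 is F#m, whereas F#dim comes from E minor. It is labeled ii°. G (G–B–D) is not: scale degree 3 in E major carries G#m (iii). In E minor the chord on that degree is G, so here it functions as bIII, borrowed from the parallel minor.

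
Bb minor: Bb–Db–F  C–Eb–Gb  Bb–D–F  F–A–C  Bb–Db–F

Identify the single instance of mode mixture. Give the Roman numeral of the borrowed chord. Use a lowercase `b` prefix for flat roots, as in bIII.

Bb minor has the diatonic set Bbm, Cdim, Db, Ebm, F, Gb, Ab (with V from harmonic minor). Of the given chords, Bb–Db–F = Bbm, C–Eb–Gb = Cdim and F–A–C = F are diatonic. But Bb–D–F is foreign: the diatonic i on degree 1 is Bbm, whereas Bb comes from Bb major. It is labeled I.

I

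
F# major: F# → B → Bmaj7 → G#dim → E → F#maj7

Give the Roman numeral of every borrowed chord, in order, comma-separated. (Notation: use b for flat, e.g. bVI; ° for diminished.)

ii°, bVII

In F# major the diatonic chords are F#, G#m, A#m, B, C#, D#m, E#dim. Of the given chords, F#, B, Bmaj7 and F#maj7 are diatonic. G#dim (G#–B–D) is not: scale degree 2 in F# major carries G#m (ii). In F# minor the chord on that degree is G#dim, so here it functions as ii°, borrowed from the parallel minor. E (E–G#–B) doesn't fit — on degree 7 F# major would have E#dim (vii°). E is the degree-7 chord of F# minor, so it is the borrowed bVII.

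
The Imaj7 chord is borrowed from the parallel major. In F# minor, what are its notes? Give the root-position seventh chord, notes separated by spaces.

Imaj7 is built on scale degree 1, which is F# in both F# minor and its parallel. Stacking thirds in F# major on F# gives F#–A#–C#–E#.

F# A# C# E#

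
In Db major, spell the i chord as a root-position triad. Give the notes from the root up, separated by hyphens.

Db-Fb-Ab

i is built on scale degree 1, which is Db in both Db major and its parallel. In Db minor the chord on Db is Db–Fb–Ab.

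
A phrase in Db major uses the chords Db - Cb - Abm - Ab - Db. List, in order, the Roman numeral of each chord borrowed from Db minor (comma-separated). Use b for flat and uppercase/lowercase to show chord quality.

Db major has the diatonic set Db, Ebm, Fm, Gb, Ab, Bbm, Cdim. Of the given chords, Db and Ab are diatonic. Cb (Cb–Eb–Gb) is not: scale degree 7 in Db major carries Cdim (vii°). In Db minor the chord on that degree is Cb, so here it functions as bVII, borrowed from the parallel minor. But Abm (Ab–Cb–Eb) is foreign: the diatonic V on degree 5 is Ab, whereas Abm comes from Db minor. It is labeled v.

bVII, v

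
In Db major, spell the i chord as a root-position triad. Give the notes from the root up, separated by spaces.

Db Fb Ab

i is built on scale degree 1, which is Db in both Db major and its parallel. In Db minor the chord on Db is Db–Fb–Ab.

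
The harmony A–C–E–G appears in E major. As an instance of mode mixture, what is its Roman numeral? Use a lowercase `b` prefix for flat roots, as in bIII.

A is scale degree 4 in E major. A–C–E–G is a minor-seventh chord — the form found in E minor, not the diatonic IV (A). Borrowed into E major it is written iv7.

iv7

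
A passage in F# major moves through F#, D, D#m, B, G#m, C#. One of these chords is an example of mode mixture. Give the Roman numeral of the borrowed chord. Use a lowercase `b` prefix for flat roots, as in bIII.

F# major has the diatonic set F#, G#m, A#m, B, C#, D#m, E#dim. F#, D#m, B, G#m and C# are all diatonic. But D (D–F#–A) is foreign: the diatonic vi on degree 6 is D#m, whereas D comes from F# minor. It is labeled bVI.

bVI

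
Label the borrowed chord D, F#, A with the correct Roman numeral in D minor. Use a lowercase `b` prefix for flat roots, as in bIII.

I

D is scale degree 1 in D minor. Diatonically D minor has Dm (i) on that degree; D–F#–A is instead the major chord native to D major, so it takes the label I.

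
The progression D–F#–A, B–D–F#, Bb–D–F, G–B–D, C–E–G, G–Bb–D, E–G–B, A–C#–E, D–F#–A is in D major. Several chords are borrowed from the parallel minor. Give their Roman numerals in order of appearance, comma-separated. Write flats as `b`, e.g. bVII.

bVI, bVII, iv

D major has the diatonic set D, Em, F#m, G, A, Bm, C#dim. Of the given chords, D–F#–A = D, B–D–F# = Bm, G–B–D = G, E–G–B = Em and A–C#–E = A are diatonic. But Bb–D–F is foreign: the diatonic vi on degree 6 is Bm, whereas Bb comes from D minor. It is labeled bVI. But C–E–G is foreign: the diatonic vii° on degree 7 is C#dim, whereas C comes from D minor. It is labeled bVII. But G–Bb–D is foreign: the diatonic IV on degree 4 is G, whereas Gm comes from D minor. It is labeled iv.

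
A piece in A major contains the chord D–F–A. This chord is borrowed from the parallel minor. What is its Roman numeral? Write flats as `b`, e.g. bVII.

iv

D is scale degree 4 in A major. The diatonic chord on degree 4 would be D (IV), but D–F–A is the minor chord from A minor. As a borrowed chord it is labeled iv.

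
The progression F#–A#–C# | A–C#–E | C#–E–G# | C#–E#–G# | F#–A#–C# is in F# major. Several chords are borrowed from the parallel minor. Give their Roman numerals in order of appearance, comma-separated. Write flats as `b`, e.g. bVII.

bIII, v

In F# major the diatonic chords are F#, G#m, A#m, B, C#, D#m, E#dim. F#–A#–C# = F# and C#–E#–G# = C# are both diatonic. A–C#–E doesn't fit — on degree 3 F# major would have A#m (iii). A is the degree-3 chord of F# minor, so it is the borrowed bIII. C#–E–G# doesn't fit — on degree 5 F# major would have C# (V). C#m is the degree-5 chord of F# minor, so it is the borrowed v.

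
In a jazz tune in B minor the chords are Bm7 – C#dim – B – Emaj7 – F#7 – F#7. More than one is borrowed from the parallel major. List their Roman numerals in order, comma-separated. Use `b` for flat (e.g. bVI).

The diatonic triads in B minor (with V from harmonic minor) are Bm, C#dim, D, Em, F#, G, A. Of the given chords, Bm7, C#dim and F#7 are diatonic. But B (B–D#–F#) is foreign: the diatonic i on degree 1 is Bm, whereas B comes from B major. It is labeled I. Emaj7 (E–G#–B–D#) doesn't fit — on degree 4 B minor would have Em (iv). Emaj7 is the degree-4 chord of B major, so it is the borrowed IVmaj7.

I, IVmaj7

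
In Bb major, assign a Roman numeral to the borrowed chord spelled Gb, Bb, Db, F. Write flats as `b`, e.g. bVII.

bVImaj7

Gb is the lowered form of scale degree 6 in Bb major (the diatonic degree 6 is G). The diatonic chord on degree 6 would be Gm (vi), but Gb–Bb–Db–F is the major-seventh chord from Bb minor. As a borrowed chord it is labeled bVImaj7.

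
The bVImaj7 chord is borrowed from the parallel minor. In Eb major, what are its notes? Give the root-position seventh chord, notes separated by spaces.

Cb Eb Gb Bb

Scale degree 6 in Eb major is C. bVImaj7 uses the lowered form, Cb, taken from Eb minor. Building the major-seventh chord from the parallel minor on Cb: Cb–Eb–Gb–Bb.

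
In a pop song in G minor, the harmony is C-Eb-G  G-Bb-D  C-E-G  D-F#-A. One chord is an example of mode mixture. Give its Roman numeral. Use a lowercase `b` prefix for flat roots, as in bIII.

IV

G minor has the diatonic set Gm, Adim, Bb, Cm, D, Eb, F (with V from harmonic minor). C–Eb–G = Cm, G–Bb–D = Gm and D–F#–A = D all belong to that set. But C–E–G is foreign: the diatonic iv on degree 4 is Cm, whereas C comes from G major. It is labeled IV.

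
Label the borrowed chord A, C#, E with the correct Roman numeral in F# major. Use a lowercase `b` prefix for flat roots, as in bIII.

The root A is the lowered 3rd scale degree — diatonically F# major has A# there. Diatonically F# major has A#m (iii) on that degree; A–C#–E is instead the major chord native to F# minor, so it takes the label bIII.

bIII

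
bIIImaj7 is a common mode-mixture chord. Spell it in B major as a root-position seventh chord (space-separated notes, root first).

D F# A C#

bIIImaj7 is built on the lowered scale degree 3. In B major degree 3 is D#; lowered it becomes D. Building the major-seventh chord from the parallel minor on D: D–F#–A–C#.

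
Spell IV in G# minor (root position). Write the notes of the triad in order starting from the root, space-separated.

C# E# G#

IV is built on scale degree 4, which is C# in both G# minor and its parallel. Building the major chord from the parallel major on C#: C#–E#–G#.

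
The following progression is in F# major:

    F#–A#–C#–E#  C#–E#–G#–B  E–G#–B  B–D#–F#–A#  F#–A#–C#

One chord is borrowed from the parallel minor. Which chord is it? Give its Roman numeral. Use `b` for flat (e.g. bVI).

F# major has the diatonic set F#, G#m, A#m, B, C#, D#m, E#dim. Of the given chords, F#–A#–C#–E# = F#maj7, C#–E#–G#–B = C#7, B–D#–F#–A# = Bmaj7 and F#–A#–C# = F# are diatonic. E–G#–B is not: scale degree 7 in F# major carries E#dim (vii°). In F# minor the chord on that degree is E, so here it functions as bVII, borrowed from the parallel minor.

bVII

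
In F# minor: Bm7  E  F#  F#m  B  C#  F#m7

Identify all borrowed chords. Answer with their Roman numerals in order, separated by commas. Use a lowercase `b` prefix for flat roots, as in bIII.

I, IV

In F# minor (with V from harmonic minor) the diatonic chords are F#m, G#dim, A, Bm, C#, D, E. Of the given chords, Bm7, E, F#m, C# and F#m7 are diatonic. F# (F#–A#–C#) doesn't fit — on degree 1 F# minor would have F#m (i). F# is the degree-1 chord of F# major, so it is the borrowed I. But B (B–D#–F#) is foreign: the diatonic iv on degree 4 is Bm, whereas B comes from F# major. It is labeled IV.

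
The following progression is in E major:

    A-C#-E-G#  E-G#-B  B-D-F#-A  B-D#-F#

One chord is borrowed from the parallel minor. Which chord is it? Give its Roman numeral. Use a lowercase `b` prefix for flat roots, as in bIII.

v7

The diatonic triads in E major are E, F#m, G#m, A, B, C#m, D#dim. Of the given chords, A–C#–E–G# = Amaj7, E–G#–B = E and B–D#–F# = B are diatonic. But B–D–F#–A is foreign: the diatonic V on degree 5 is B, whereas Bm7 comes from E minor. It is labeled v7.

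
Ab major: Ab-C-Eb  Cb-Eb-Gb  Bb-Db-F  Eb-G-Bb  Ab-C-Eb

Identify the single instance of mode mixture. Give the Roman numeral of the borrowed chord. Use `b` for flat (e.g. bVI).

The diatonic triads in Ab major are Ab, Bbm, Cm, Db, Eb, Fm, Gdim. Of the given chords, Ab–C–Eb = Ab, Bb–Db–F = Bbm and Eb–G–Bb = Eb are diatonic. Cb–Eb–Gb is not: scale degree 3 in Ab major carries Cm (iii). In Ab minor the chord on that degree is Cb, so here it functions as bIII, borrowed from the parallel minor.

bIII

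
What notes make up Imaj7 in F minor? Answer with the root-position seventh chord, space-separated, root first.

Imaj7 is built on scale degree 1, which is F in both F minor and its parallel. Stacking thirds in F major on F gives F–A–C–E.

F A C E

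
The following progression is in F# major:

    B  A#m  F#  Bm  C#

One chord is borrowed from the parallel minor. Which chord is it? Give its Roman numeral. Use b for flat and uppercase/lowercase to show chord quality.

The diatonic triads in F# major are F#, G#m, A#m, B, C#, D#m, E#dim. Of the given chords, B, A#m, F# and C# are diatonic. But Bm (B–D–F#) is foreign: the diatonic IV on degree 4 is B, whereas Bm comes from F# minor. It is labeled iv.

iv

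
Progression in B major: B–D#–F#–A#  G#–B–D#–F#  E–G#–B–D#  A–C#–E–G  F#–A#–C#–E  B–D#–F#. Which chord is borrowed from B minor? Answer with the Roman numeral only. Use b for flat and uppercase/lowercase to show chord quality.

B major has the diatonic set B, C#m, D#m, E, F#, G#m, A#dim. Of the given chords, B–D#–F#–A# = Bmaj7, G#–B–D#–F# = G#m7, E–G#–B–D# = Emaj7, F#–A#–C#–E = F#7 and B–D#–F# = B are diatonic. But A–C#–E–G is foreign: the diatonic vii° on degree 7 is A#dim, whereas A7 comes from B minor. It is labeled bVII7.

bVII7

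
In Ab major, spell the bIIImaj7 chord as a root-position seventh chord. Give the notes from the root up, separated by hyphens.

Cb-Eb-Gb-Bb

bIIImaj7 is built on the lowered scale degree 3. In Ab major degree 3 is C; lowered it becomes Cb. In Ab minor the chord on Cb is Cb–Eb–Gb–Bb.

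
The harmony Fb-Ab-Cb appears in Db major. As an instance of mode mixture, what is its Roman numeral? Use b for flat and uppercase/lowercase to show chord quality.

bIII

Fb is the lowered form of scale degree 3 in Db major (the diatonic degree 3 is F). Diatonically Db major has Fm (iii) on that degree; Fb–Ab–Cb is instead the major chord native to Db minor, so it takes the label bIII.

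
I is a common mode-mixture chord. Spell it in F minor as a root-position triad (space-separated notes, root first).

F A C

I is built on scale degree 1, which is F in both F minor and its parallel. In F major the chord on F is F–A–C.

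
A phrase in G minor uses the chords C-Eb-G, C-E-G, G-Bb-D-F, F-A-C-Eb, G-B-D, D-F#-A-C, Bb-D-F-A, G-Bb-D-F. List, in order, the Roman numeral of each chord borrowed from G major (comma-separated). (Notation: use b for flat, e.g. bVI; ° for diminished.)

IV, I

In G minor (with V from harmonic minor) the diatonic chords are Gm, Adim, Bb, Cm, D, Eb, F. Of the given chords, C–Eb–G = Cm, G–Bb–D–F = Gm7, F–A–C–Eb = F7, D–F#–A–C = D7 and Bb–D–F–A = Bbmaj7 are diatonic. C–E–G doesn't fit — on degree 4 G minor would have Cm (iv). C is the degree-4 chord of G major, so it is the borrowed IV. G–B–D doesn't fit — on degree 1 G minor would have Gm (i). G is the degree-1 chord of G major, so it is the borrowed I.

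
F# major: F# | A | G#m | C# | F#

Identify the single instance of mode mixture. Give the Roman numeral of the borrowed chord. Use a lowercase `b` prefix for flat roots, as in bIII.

In F# major the diatonic chords are F#, G#m, A#m, B, C#, D#m, E#dim. F#, G#m and C# all belong to that set. But A (A–C#–E) is foreign: the diatonic iii on degree 3 is A#m, whereas A comes from F# minor. It is labeled bIII.

bIII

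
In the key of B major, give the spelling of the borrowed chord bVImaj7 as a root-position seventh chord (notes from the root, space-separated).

Scale degree 6 in B major is G#. bVImaj7 uses the lowered form, G, taken from B minor. In B minor the chord on G is G–B–D–F#.

G B D F#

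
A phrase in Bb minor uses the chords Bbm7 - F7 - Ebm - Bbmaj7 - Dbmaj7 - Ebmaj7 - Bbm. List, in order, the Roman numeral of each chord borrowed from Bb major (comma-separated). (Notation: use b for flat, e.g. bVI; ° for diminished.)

Imaj7, IVmaj7

In Bb minor (with V from harmonic minor) the diatonic chords are Bbm, Cdim, Db, Ebm, F, Gb, Ab. Of the given chords, Bbm7, F7, Ebm, Dbmaj7 and Bbm are diatonic. Bbmaj7 (Bb–D–F–A) is not: scale degree 1 in Bb minor carries Bbm (i). In Bb major the chord on that degree is Bbmaj7, so here it functions as Imaj7, borrowed from the parallel major. But Ebmaj7 (Eb–G–Bb–D) is foreign: the diatonic iv on degree 4 is Ebm, whereas Ebmaj7 comes from Bb major. It is labeled IVmaj7.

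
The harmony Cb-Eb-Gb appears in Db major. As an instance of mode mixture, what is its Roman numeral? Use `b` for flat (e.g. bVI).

Cb is the lowered form of scale degree 7 in Db major (the diatonic degree 7 is C). Cb–Eb–Gb is a major chord — the form found in Db minor, not the diatonic vii° (Cdim). Borrowed into Db major it is written bVII.

bVII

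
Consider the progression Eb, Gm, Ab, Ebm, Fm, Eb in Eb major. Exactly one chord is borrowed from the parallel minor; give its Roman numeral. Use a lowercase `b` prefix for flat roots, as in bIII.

Eb major has the diatonic set Eb, Fm, Gm, Ab, Bb, Cm, Ddim. Eb, Gm, Ab and Fm all belong to that set. Ebm (Eb–Gb–Bb) doesn't fit — on degree 1 Eb major would have Eb (I). Ebm is the degree-1 chord of Eb minor, so it is the borrowed i.

i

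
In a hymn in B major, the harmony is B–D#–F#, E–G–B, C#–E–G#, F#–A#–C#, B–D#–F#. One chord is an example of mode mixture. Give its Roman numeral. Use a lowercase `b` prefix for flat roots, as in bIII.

In B major the diatonic chords are B, C#m, D#m, E, F#, G#m, A#dim. B–D#–F# = B, C#–E–G# = C#m and F#–A#–C# = F# are all diatonic. E–G–B doesn't fit — on degree 4 B major would have E (IV). Em is the degree-4 chord of B minor, so it is the borrowed iv.

iv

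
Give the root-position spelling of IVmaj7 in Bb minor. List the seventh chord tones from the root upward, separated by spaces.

The root, Eb, is scale degree 4 — the same note in Bb minor and Bb major; only the chord quality changes. In Bb major the chord on Eb is Eb–G–Bb–D.

Eb G Bb D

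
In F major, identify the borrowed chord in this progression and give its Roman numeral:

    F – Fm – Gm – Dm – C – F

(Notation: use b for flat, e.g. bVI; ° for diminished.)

i

The diatonic triads in F major are F, Gm, Am, Bb, C, Dm, Edim. Of the given chords, F, Gm, Dm and C are diatonic. But Fm (F–Ab–C) is foreign: the diatonic I on degree 1 is F, whereas Fm comes from F minor. It is labeled i.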